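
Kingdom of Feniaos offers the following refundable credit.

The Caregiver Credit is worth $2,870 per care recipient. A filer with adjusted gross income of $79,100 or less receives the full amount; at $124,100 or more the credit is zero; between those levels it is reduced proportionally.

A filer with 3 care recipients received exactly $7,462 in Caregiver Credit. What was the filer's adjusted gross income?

Full credit = 3 × $2,870 = $8,610.
$7,462 is 7,462/8,610 of the full $8,610, so 1,148/8,610 of the $45,000 range has been used: income = $79,100 + $45,000 × 1,148/8,610 = $85,100.

$85,100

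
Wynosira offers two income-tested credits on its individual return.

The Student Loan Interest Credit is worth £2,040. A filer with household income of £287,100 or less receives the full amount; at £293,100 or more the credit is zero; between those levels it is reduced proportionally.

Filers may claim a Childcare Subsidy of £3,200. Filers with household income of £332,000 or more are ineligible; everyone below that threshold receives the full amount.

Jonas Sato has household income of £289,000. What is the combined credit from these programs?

Student Loan Interest Credit: £289,000 is £1,900 into a £6,000 phase-out range, leaving 4,100/6,000 of the credit: £2,040 × 4,100/6,000 = £1,394.
Childcare Subsidy: £289,000 is below the £332,000 cutoff, so the full £3,200 applies.
Total: £1,394 + £3,200 = £4,594.

£4,594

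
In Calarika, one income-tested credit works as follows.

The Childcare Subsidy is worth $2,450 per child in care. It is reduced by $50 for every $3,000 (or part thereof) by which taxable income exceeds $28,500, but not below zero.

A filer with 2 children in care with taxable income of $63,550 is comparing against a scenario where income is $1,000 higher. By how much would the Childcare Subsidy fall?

$50

At $63,550 — base = 2 × $2,450 = $4,900. income exceeds $28,500 by $35,050, which is 12 full-or-partial $3,000 increments; reduction = 12 × $50 = $600, leaving $4,300.
At $64,550 — base = 2 × $2,450 = $4,900. income exceeds $28,500 by $36,050, which is 13 full-or-partial $3,000 increments; reduction = 13 × $50 = $650, leaving $4,250.
Lost: $4,300 − $4,250 = $50.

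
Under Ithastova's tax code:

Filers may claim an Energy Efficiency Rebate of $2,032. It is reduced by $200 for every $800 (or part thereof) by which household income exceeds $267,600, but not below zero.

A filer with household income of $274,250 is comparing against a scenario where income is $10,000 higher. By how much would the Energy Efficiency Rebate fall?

$232

At $274,250 — income exceeds $267,600 by $6,650, which is 9 full-or-partial $800 increments; reduction = 9 × $200 = $1,800, leaving $232.
At $284,250 — income exceeds $267,600 by $16,650 → 21 increments × $200 = $4,200 ≥ base, so the credit is $0.
Lost: $232 − $0 = $232.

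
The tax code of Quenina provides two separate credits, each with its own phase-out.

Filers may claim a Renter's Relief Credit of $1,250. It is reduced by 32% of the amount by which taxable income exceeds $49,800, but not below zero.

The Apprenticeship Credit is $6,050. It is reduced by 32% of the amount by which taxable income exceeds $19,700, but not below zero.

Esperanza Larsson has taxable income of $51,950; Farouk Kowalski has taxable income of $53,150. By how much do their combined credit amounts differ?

$384

Esperanza ($51,950): Renter's Relief Credit: 32% of the $2,150 excess over $49,800 is $688; credit = $1,250 − $688 = $562. Apprenticeship Credit: 32% of the $32,250 excess over $19,700 is $10,320 ≥ base, so the credit is $0. total $562 + $0 = $562
Farouk ($53,150): Renter's Relief Credit: 32% of the $3,350 excess over $49,800 is $1,072; credit = $1,250 − $1,072 = $178. Apprenticeship Credit: 32% of the $33,450 excess over $19,700 is $10,704 ≥ base, so the credit is $0. total $178 + $0 = $178
Difference: |$562 − $178| = $384.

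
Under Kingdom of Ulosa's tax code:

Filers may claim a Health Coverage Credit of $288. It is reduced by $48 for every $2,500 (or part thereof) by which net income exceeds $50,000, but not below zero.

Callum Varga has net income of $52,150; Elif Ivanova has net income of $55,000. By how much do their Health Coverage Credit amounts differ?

Callum ($52,150): Health Coverage Credit: income exceeds $50,000 by $2,150, which is 1 full-or-partial $2,500 increment; reduction = 1 × $48 = $48, leaving $240.
Elif ($55,000): Health Coverage Credit: income exceeds $50,000 by $5,000, which is 2 full-or-partial $2,500 increments; reduction = 2 × $48 = $96, leaving $192.
Difference: |$240 − $192| = $48.

$48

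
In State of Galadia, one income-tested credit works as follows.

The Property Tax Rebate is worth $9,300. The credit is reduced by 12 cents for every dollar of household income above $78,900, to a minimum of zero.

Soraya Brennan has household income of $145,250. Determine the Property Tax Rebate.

$1,338

Property Tax Rebate: 12% of the $66,350 excess over $78,900 is $7,962; credit = $9,300 − $7,962 = $1,338.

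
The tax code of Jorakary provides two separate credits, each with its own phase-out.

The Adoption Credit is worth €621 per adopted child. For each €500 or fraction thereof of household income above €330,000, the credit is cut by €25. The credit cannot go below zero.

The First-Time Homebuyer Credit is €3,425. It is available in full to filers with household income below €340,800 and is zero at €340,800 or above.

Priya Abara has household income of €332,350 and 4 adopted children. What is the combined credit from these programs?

Adoption Credit: base = 4 × €621 = €2,484. income exceeds €330,000 by €2,350, which is 5 full-or-partial €500 increments; reduction = 5 × €25 = €125, leaving €2,359.
First-Time Homebuyer Credit: €332,350 is below the €340,800 cutoff, so the full €3,425 applies.
Total: €2,359 + €3,425 = €5,784.

€5,784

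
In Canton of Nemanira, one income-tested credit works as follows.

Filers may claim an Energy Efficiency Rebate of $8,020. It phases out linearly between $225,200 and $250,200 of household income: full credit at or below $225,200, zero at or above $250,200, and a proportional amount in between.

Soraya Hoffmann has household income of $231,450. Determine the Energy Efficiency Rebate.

$6,015

Energy Efficiency Rebate: $231,450 is $6,250 into a $25,000 phase-out range, leaving 18,750/25,000 of the credit: $8,020 × 18,750/25,000 = $6,015.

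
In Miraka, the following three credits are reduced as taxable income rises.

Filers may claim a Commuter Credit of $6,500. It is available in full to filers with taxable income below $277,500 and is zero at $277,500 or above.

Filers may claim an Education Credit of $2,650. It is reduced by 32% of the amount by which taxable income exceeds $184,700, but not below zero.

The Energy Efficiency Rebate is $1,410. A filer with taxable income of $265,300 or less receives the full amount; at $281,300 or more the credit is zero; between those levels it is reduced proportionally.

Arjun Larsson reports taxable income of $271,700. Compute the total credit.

$7,346

Commuter Credit: $271,700 is below the $277,500 cutoff, so the full $6,500 applies.
Education Credit: 32% of the $87,000 excess over $184,700 is $27,840 ≥ base, so the credit is $0.
Energy Efficiency Rebate: $271,700 is $6,400 into a $16,000 phase-out range, leaving 9,600/16,000 of the credit: $1,410 × 9,600/16,000 = $846.
Total: $6,500 + $0 + $846 = $7,346.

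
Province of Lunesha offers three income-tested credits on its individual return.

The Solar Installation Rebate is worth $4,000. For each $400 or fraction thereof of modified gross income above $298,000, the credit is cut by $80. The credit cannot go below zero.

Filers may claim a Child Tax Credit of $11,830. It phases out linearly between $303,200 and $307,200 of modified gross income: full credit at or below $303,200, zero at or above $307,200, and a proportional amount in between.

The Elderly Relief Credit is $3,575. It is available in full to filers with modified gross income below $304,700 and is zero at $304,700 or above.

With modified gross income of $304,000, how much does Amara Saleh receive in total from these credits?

$15,839

Solar Installation Rebate: income exceeds $298,000 by $6,000, which is 15 full-or-partial $400 increments; reduction = 15 × $80 = $1,200, leaving $2,800.
Child Tax Credit: $304,000 is $800 into a $4,000 phase-out range, leaving 3,200/4,000 of the credit: $11,830 × 3,200/4,000 = $9,464.
Elderly Relief Credit: $304,000 is below the $304,700 cutoff, so the full $3,575 applies.
Total: $2,800 + $9,464 + $3,575 = $15,839.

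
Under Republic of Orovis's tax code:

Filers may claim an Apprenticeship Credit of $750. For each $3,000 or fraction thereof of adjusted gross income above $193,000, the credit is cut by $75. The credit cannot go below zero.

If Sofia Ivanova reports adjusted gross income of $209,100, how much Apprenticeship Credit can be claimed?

Apprenticeship Credit: income exceeds $193,000 by $16,100, which is 6 full-or-partial $3,000 increments; reduction = 6 × $75 = $450, leaving $300.

$300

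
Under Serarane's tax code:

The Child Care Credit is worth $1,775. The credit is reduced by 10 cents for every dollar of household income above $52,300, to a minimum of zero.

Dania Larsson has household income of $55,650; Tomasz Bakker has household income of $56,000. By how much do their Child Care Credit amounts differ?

$35

Dania ($55,650): Child Care Credit: 10% of the $3,350 excess over $52,300 is $335; credit = $1,775 − $335 = $1,440.
Tomasz ($56,000): Child Care Credit: 10% of the $3,700 excess over $52,300 is $370; credit = $1,775 − $370 = $1,405.
Difference: |$1,440 − $1,405| = $35.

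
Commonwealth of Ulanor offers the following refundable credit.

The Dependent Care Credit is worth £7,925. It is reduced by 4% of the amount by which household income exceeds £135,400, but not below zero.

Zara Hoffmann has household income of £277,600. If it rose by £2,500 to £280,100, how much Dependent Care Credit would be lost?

At £277,600 — 4% of the £142,200 excess over £135,400 is £5,688; credit = £7,925 − £5,688 = £2,237.
At £280,100 — 4% of the £144,700 excess over £135,400 is £5,788; credit = £7,925 − £5,788 = £2,137.
Lost: £2,237 − £2,137 = £100.

£100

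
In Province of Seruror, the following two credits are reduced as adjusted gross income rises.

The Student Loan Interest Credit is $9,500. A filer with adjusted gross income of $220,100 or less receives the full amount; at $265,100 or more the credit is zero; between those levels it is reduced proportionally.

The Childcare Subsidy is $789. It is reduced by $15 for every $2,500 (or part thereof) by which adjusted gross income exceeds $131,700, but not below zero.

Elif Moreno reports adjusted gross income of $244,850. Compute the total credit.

Student Loan Interest Credit: $244,850 is $24,750 into a $45,000 phase-out range, leaving 20,250/45,000 of the credit: $9,500 × 20,250/45,000 = $4,275.
Childcare Subsidy: income exceeds $131,700 by $113,150, which is 46 full-or-partial $2,500 increments; reduction = 46 × $15 = $690, leaving $99.
Total: $4,275 + $99 = $4,374.

$4,374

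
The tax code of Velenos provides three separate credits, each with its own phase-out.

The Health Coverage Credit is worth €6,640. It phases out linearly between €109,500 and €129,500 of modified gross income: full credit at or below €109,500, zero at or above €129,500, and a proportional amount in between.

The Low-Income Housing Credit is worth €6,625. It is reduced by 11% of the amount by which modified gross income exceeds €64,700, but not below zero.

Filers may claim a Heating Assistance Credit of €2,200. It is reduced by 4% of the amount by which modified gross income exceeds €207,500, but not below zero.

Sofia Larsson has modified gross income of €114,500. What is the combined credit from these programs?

Health Coverage Credit: €114,500 is €5,000 into a €20,000 phase-out range, leaving 15,000/20,000 of the credit: €6,640 × 15,000/20,000 = €4,980.
Low-Income Housing Credit: 11% of the €49,800 excess over €64,700 is €5,478; credit = €6,625 − €5,478 = €1,147.
Heating Assistance Credit: €114,500 is at or below the €207,500 threshold, so the full €2,200 applies.
Total: €4,980 + €1,147 + €2,200 = €8,327.

€8,327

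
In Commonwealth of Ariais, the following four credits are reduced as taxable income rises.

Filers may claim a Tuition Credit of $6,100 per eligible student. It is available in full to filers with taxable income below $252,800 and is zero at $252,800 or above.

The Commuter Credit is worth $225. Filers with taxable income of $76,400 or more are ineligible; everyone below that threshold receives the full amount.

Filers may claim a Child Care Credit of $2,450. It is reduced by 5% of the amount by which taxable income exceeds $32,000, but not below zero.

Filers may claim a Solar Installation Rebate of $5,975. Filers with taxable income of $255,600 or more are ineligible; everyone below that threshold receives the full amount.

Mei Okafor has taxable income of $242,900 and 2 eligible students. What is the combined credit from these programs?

$18,175

Tuition Credit: base = 2 × $6,100 = $12,200. $242,900 is below the $252,800 cutoff, so the full $12,200 applies.
Commuter Credit: $242,900 meets or exceeds the $76,400 cutoff, so the credit is $0.
Child Care Credit: 5% of the $210,900 excess over $32,000 is $10,545 ≥ base, so the credit is $0.
Solar Installation Rebate: $242,900 is below the $255,600 cutoff, so the full $5,975 applies.
Total: $12,200 + $0 + $0 + $5,975 = $18,175.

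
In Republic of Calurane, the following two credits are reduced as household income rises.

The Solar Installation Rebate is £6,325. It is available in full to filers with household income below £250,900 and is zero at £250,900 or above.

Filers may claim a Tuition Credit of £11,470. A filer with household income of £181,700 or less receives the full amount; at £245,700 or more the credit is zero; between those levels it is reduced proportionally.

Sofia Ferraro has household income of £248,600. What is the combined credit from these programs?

£6,325

Solar Installation Rebate: £248,600 is below the £250,900 cutoff, so the full £6,325 applies.
Tuition Credit: £248,600 is at or above £245,700, so the credit is £0.
Total: £6,325 + £0 = £6,325.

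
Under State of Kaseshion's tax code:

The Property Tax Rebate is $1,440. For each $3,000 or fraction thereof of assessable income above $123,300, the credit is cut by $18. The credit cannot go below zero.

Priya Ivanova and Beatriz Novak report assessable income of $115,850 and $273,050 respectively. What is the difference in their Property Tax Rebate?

Priya ($115,850): Property Tax Rebate: $115,850 is at or below the $123,300 threshold, so the full $1,440 applies.
Beatriz ($273,050): Property Tax Rebate: income exceeds $123,300 by $149,750, which is 50 full-or-partial $3,000 increments; reduction = 50 × $18 = $900, leaving $540.
Difference: |$1,440 − $540| = $900.

$900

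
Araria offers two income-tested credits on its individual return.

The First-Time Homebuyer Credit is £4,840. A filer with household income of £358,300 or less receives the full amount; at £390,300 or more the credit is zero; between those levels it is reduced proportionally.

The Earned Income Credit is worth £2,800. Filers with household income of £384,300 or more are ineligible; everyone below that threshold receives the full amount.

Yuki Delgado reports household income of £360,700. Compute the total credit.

£7,277

First-Time Homebuyer Credit: £360,700 is £2,400 into a £32,000 phase-out range, leaving 29,600/32,000 of the credit: £4,840 × 29,600/32,000 = £4,477.
Earned Income Credit: £360,700 is below the £384,300 cutoff, so the full £2,800 applies.
Total: £4,477 + £2,800 = £7,277.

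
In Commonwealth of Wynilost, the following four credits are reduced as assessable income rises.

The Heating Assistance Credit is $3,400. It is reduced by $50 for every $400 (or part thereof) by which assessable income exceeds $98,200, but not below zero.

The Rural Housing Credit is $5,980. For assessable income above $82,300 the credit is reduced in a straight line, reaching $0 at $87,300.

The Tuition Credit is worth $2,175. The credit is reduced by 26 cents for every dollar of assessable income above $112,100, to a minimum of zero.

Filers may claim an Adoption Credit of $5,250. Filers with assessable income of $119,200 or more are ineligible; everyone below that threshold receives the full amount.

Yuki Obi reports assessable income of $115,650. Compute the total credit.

$7,702

Heating Assistance Credit: income exceeds $98,200 by $17,450, which is 44 full-or-partial $400 increments; reduction = 44 × $50 = $2,200, leaving $1,200.
Rural Housing Credit: $115,650 is at or above $87,300, so the credit is $0.
Tuition Credit: 26% of the $3,550 excess over $112,100 is $923; credit = $2,175 − $923 = $1,252.
Adoption Credit: $115,650 is below the $119,200 cutoff, so the full $5,250 applies.
Total: $1,200 + $0 + $1,252 + $5,250 = $7,702.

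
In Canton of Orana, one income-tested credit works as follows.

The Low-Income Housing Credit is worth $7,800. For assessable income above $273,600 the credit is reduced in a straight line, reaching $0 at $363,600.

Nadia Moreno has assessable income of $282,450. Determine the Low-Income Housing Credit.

$7,033

Low-Income Housing Credit: $282,450 is $8,850 into a $90,000 phase-out range, leaving 81,150/90,000 of the credit: $7,800 × 81,150/90,000 = $7,033.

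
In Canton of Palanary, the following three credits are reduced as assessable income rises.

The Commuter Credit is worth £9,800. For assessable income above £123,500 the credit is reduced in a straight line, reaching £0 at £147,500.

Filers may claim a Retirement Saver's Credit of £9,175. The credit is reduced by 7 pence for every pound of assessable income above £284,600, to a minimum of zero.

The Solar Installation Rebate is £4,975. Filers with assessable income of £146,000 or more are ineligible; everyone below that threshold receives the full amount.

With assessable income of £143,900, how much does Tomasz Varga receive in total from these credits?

£15,620

Commuter Credit: £143,900 is £20,400 into a £24,000 phase-out range, leaving 3,600/24,000 of the credit: £9,800 × 3,600/24,000 = £1,470.
Retirement Saver's Credit: £143,900 is at or below the £284,600 threshold, so the full £9,175 applies.
Solar Installation Rebate: £143,900 is below the £146,000 cutoff, so the full £4,975 applies.
Total: £1,470 + £9,175 + £4,975 = £15,620.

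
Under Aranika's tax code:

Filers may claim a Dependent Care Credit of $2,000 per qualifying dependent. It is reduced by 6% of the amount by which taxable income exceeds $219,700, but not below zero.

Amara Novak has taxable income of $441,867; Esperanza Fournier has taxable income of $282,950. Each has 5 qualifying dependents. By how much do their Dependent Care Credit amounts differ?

Amara ($441,867): Dependent Care Credit: base = 5 × $2,000 = $10,000. 6% of the $222,167 excess over $219,700 is $13,330.02 ≥ base, so the credit is $0.
Esperanza ($282,950): Dependent Care Credit: base = 5 × $2,000 = $10,000. 6% of the $63,250 excess over $219,700 is $3,795; credit = $10,000 − $3,795 = $6,205.
Difference: |$0 − $6,205| = $6,205.

$6,205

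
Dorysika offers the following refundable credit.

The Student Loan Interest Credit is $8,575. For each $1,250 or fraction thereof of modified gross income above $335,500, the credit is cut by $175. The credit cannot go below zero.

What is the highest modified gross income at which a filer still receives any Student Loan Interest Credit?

After 48 increments the reduction is 48 × $175 = $8,400, leaving $175; one more increment wipes it out. Increment 48 ends at excess 48 × $1,250 = $60,000, so the highest qualifying income is $335,500 + $60,000 = $395,500.

$395,500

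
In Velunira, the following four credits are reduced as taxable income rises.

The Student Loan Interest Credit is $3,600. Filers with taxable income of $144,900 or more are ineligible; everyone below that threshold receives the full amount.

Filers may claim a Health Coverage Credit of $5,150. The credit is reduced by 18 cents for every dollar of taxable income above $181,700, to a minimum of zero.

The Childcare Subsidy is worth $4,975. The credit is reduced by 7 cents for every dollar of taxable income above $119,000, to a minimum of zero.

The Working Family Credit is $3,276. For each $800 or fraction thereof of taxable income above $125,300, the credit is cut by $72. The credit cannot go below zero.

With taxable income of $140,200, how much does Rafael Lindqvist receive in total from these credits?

$14,149

Student Loan Interest Credit: $140,200 is below the $144,900 cutoff, so the full $3,600 applies.
Health Coverage Credit: $140,200 is at or below the $181,700 threshold, so the full $5,150 applies.
Childcare Subsidy: 7% of the $21,200 excess over $119,000 is $1,484; credit = $4,975 − $1,484 = $3,491.
Working Family Credit: income exceeds $125,300 by $14,900, which is 19 full-or-partial $800 increments; reduction = 19 × $72 = $1,368, leaving $1,908.
Total: $3,600 + $5,150 + $3,491 + $1,908 = $14,149.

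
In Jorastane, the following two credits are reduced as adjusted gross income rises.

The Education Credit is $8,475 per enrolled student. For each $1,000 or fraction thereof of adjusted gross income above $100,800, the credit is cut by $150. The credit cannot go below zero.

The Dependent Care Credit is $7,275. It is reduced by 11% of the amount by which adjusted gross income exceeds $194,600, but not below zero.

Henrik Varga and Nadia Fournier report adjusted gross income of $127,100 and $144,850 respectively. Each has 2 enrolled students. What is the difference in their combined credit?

Henrik ($127,100): Education Credit: base = 2 × $8,475 = $16,950. income exceeds $100,800 by $26,300, which is 27 full-or-partial $1,000 increments; reduction = 27 × $150 = $4,050, leaving $12,900. Dependent Care Credit: $127,100 is at or below the $194,600 threshold, so the full $7,275 applies. total $12,900 + $7,275 = $20,175
Nadia ($144,850): Education Credit: base = 2 × $8,475 = $16,950. income exceeds $100,800 by $44,050, which is 45 full-or-partial $1,000 increments; reduction = 45 × $150 = $6,750, leaving $10,200. Dependent Care Credit: $144,850 is at or below the $194,600 threshold, so the full $7,275 applies. total $10,200 + $7,275 = $17,475
Difference: |$20,175 − $17,475| = $2,700.

$2,700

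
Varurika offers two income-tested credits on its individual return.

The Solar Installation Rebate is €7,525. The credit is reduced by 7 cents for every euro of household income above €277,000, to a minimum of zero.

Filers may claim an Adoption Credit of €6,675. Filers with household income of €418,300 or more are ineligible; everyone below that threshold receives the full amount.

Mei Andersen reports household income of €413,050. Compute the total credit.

€6,675

Solar Installation Rebate: 7% of the €136,050 excess over €277,000 is €9,523.50 ≥ base, so the credit is €0.
Adoption Credit: €413,050 is below the €418,300 cutoff, so the full €6,675 applies.
Total: €0 + €6,675 = €6,675.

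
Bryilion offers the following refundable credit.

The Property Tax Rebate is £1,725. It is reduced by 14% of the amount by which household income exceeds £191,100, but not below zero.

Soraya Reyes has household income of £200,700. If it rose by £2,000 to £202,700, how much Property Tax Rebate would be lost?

At £200,700 — 14% of the £9,600 excess over £191,100 is £1,344; credit = £1,725 − £1,344 = £381.
At £202,700 — 14% of the £11,600 excess over £191,100 is £1,624; credit = £1,725 − £1,624 = £101.
Lost: £381 − £101 = £280.

£280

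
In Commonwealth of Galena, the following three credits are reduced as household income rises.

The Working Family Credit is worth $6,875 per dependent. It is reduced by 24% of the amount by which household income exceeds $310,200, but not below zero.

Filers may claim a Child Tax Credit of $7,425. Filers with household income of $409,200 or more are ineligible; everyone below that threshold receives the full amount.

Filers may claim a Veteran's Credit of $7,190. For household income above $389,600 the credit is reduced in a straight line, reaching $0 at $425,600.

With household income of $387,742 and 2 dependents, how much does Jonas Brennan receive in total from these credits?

Working Family Credit: base = 2 × $6,875 = $13,750. 24% of the $77,542 excess over $310,200 is $18,610.08 ≥ base, so the credit is $0.
Child Tax Credit: $387,742 is below the $409,200 cutoff, so the full $7,425 applies.
Veteran's Credit: $387,742 is at or below the $389,600 threshold, so the full $7,190 applies.
Total: $0 + $7,425 + $7,190 = $14,615.

$14,615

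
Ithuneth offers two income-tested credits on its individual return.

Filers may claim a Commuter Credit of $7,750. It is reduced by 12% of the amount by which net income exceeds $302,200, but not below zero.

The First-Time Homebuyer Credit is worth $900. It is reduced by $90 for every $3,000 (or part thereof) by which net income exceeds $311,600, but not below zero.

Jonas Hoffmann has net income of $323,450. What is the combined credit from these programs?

Commuter Credit: 12% of the $21,250 excess over $302,200 is $2,550; credit = $7,750 − $2,550 = $5,200.
First-Time Homebuyer Credit: income exceeds $311,600 by $11,850, which is 4 full-or-partial $3,000 increments; reduction = 4 × $90 = $360, leaving $540.
Total: $5,200 + $540 = $5,740.

$5,740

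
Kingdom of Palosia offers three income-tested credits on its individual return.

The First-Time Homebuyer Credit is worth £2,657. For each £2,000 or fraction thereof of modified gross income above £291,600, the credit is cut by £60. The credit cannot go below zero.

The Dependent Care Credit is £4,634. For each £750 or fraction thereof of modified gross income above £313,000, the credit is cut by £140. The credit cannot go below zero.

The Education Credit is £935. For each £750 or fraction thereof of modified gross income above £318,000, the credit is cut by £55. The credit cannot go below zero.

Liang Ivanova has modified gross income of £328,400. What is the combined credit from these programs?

First-Time Homebuyer Credit: income exceeds £291,600 by £36,800, which is 19 full-or-partial £2,000 increments; reduction = 19 × £60 = £1,140, leaving £1,517.
Dependent Care Credit: income exceeds £313,000 by £15,400, which is 21 full-or-partial £750 increments; reduction = 21 × £140 = £2,940, leaving £1,694.
Education Credit: income exceeds £318,000 by £10,400, which is 14 full-or-partial £750 increments; reduction = 14 × £55 = £770, leaving £165.
Total: £1,517 + £1,694 + £165 = £3,376.

£3,376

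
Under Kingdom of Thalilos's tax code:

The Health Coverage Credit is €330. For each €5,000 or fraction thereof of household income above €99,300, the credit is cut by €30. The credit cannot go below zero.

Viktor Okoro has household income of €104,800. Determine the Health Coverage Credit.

€270

Health Coverage Credit: income exceeds €99,300 by €5,500, which is 2 full-or-partial €5,000 increments; reduction = 2 × €30 = €60, leaving €270.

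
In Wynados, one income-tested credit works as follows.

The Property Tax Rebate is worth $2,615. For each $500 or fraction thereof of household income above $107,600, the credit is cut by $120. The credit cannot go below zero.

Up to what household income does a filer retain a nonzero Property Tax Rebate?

After 21 increments the reduction is 21 × $120 = $2,520, leaving $95; one more increment wipes it out. Increment 21 ends at excess 21 × $500 = $10,500, so the highest qualifying income is $107,600 + $10,500 = $118,100.

$118,100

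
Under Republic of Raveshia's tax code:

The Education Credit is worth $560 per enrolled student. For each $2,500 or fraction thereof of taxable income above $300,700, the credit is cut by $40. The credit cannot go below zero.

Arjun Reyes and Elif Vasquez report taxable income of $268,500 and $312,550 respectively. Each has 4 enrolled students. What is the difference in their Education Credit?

Arjun ($268,500): Education Credit: base = 4 × $560 = $2,240. $268,500 is at or below the $300,700 threshold, so the full $2,240 applies.
Elif ($312,550): Education Credit: base = 4 × $560 = $2,240. income exceeds $300,700 by $11,850, which is 5 full-or-partial $2,500 increments; reduction = 5 × $40 = $200, leaving $2,040.
Difference: |$2,240 − $2,040| = $200.

$200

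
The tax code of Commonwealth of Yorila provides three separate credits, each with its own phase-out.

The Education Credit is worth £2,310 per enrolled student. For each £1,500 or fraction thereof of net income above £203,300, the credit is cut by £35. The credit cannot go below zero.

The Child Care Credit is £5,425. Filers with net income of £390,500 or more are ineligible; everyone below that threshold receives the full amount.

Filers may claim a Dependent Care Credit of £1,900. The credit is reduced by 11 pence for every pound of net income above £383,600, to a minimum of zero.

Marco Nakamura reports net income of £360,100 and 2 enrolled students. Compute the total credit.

Education Credit: base = 2 × £2,310 = £4,620. income exceeds £203,300 by £156,800, which is 105 full-or-partial £1,500 increments; reduction = 105 × £35 = £3,675, leaving £945.
Child Care Credit: £360,100 is below the £390,500 cutoff, so the full £5,425 applies.
Dependent Care Credit: £360,100 is at or below the £383,600 threshold, so the full £1,900 applies.
Total: £945 + £5,425 + £1,900 = £8,270.

£8,270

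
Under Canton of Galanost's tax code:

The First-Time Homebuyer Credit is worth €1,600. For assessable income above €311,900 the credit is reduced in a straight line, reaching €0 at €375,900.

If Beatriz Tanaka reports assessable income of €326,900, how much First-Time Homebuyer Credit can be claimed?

€1,225

First-Time Homebuyer Credit: €326,900 is €15,000 into a €64,000 phase-out range, leaving 49,000/64,000 of the credit: €1,600 × 49,000/64,000 = €1,225.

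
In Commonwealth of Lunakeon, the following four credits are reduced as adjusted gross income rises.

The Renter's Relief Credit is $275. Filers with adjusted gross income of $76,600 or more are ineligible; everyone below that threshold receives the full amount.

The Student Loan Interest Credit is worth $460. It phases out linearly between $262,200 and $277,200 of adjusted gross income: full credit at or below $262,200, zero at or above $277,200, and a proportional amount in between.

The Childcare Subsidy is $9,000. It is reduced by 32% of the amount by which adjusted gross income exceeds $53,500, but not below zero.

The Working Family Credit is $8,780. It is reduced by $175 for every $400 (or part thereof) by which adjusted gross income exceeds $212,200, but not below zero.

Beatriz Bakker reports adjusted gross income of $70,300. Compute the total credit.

Renter's Relief Credit: $70,300 is below the $76,600 cutoff, so the full $275 applies.
Student Loan Interest Credit: $70,300 is at or below the $262,200 threshold, so the full $460 applies.
Childcare Subsidy: 32% of the $16,800 excess over $53,500 is $5,376; credit = $9,000 − $5,376 = $3,624.
Working Family Credit: $70,300 is at or below the $212,200 threshold, so the full $8,780 applies.
Total: $275 + $460 + $3,624 + $8,780 = $13,139.

$13,139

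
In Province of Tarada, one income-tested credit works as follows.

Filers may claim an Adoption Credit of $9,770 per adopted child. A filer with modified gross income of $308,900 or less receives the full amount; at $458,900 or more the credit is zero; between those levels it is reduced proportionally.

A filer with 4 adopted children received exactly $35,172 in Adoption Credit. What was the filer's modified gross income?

$323,900

Full credit = 4 × $9,770 = $39,080.
$35,172 is 35,172/39,080 of the full $39,080, so 3,908/39,080 of the $150,000 range has been used: income = $308,900 + $150,000 × 3,908/39,080 = $323,900.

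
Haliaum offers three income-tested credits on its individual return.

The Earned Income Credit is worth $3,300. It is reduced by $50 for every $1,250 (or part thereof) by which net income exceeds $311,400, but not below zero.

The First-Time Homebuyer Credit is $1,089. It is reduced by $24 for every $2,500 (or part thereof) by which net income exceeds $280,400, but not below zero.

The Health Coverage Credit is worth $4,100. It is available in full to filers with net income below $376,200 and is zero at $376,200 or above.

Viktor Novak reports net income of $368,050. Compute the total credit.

Earned Income Credit: income exceeds $311,400 by $56,650, which is 46 full-or-partial $1,250 increments; reduction = 46 × $50 = $2,300, leaving $1,000.
First-Time Homebuyer Credit: income exceeds $280,400 by $87,650, which is 36 full-or-partial $2,500 increments; reduction = 36 × $24 = $864, leaving $225.
Health Coverage Credit: $368,050 is below the $376,200 cutoff, so the full $4,100 applies.
Total: $1,000 + $225 + $4,100 = $5,325.

$5,325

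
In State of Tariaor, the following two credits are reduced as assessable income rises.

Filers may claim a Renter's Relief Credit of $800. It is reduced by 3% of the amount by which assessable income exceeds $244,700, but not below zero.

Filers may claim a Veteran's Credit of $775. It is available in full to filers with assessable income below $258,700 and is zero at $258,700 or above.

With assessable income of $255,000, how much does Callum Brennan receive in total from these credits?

$1,266

Renter's Relief Credit: 3% of the $10,300 excess over $244,700 is $309; credit = $800 − $309 = $491.
Veteran's Credit: $255,000 is below the $258,700 cutoff, so the full $775 applies.
Total: $491 + $775 = $1,266.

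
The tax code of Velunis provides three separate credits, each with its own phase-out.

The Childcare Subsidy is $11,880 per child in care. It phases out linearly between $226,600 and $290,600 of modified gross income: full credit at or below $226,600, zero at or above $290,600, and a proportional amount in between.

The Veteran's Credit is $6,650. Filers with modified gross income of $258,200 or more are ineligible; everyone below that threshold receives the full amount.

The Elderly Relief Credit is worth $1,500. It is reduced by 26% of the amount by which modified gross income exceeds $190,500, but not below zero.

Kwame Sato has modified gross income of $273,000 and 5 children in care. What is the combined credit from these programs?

Childcare Subsidy: base = 5 × $11,880 = $59,400. $273,000 is $46,400 into a $64,000 phase-out range, leaving 17,600/64,000 of the credit: $59,400 × 17,600/64,000 = $16,335.
Veteran's Credit: $273,000 meets or exceeds the $258,200 cutoff, so the credit is $0.
Elderly Relief Credit: 26% of the $82,500 excess over $190,500 is $21,450 ≥ base, so the credit is $0.
Total: $16,335 + $0 + $0 = $16,335.

$16,335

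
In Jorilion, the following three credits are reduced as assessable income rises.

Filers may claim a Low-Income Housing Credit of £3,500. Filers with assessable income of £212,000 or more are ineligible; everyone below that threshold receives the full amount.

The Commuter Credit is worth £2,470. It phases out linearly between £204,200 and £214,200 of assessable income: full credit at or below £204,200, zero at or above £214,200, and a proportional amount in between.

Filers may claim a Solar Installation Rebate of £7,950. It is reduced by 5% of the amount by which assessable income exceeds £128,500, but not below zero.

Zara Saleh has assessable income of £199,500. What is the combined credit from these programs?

£10,370

Low-Income Housing Credit: £199,500 is below the £212,000 cutoff, so the full £3,500 applies.
Commuter Credit: £199,500 is at or below the £204,200 threshold, so the full £2,470 applies.
Solar Installation Rebate: 5% of the £71,000 excess over £128,500 is £3,550; credit = £7,950 − £3,550 = £4,400.
Total: £3,500 + £2,470 + £4,400 = £10,370.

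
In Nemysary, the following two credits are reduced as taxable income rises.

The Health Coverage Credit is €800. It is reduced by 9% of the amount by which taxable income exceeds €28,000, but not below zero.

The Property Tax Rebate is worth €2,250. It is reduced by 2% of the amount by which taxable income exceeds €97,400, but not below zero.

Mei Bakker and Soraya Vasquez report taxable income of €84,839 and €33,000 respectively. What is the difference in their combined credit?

Mei (€84,839): Health Coverage Credit: 9% of the €56,839 excess over €28,000 is €5,115.51 ≥ base, so the credit is €0. Property Tax Rebate: €84,839 is at or below the €97,400 threshold, so the full €2,250 applies. total €0 + €2,250 = €2,250
Soraya (€33,000): Health Coverage Credit: 9% of the €5,000 excess over €28,000 is €450; credit = €800 − €450 = €350. Property Tax Rebate: €33,000 is at or below the €97,400 threshold, so the full €2,250 applies. total €350 + €2,250 = €2,600
Difference: |€2,250 − €2,600| = €350.

€350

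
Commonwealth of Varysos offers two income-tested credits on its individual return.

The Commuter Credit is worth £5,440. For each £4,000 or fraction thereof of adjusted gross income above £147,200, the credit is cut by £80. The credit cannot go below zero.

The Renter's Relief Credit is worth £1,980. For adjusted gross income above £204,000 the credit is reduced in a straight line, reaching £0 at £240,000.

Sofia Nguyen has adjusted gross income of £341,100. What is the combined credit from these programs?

£1,520

Commuter Credit: income exceeds £147,200 by £193,900, which is 49 full-or-partial £4,000 increments; reduction = 49 × £80 = £3,920, leaving £1,520.
Renter's Relief Credit: £341,100 is at or above £240,000, so the credit is £0.
Total: £1,520 + £0 = £1,520.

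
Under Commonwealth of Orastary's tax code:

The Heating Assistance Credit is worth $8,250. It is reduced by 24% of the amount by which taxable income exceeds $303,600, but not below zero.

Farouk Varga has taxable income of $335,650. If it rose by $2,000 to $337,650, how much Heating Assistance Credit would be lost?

$480

At $335,650 — 24% of the $32,050 excess over $303,600 is $7,692; credit = $8,250 − $7,692 = $558.
At $337,650 — 24% of the $34,050 excess over $303,600 is $8,172; credit = $8,250 − $8,172 = $78.
Lost: $558 − $78 = $480.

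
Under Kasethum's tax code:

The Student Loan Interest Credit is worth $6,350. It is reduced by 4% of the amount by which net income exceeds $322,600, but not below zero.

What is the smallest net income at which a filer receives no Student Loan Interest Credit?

$481,350

The credit falls by 4% of each dollar above $322,600, so it reaches zero when the excess is $6,350 / 4% = $158,750: income = $322,600 + $158,750 = $481,350.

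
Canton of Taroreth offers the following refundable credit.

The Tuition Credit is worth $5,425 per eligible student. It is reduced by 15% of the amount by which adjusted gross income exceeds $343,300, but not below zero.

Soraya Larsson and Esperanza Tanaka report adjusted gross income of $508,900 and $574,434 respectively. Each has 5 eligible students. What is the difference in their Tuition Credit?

Soraya ($508,900): Tuition Credit: base = 5 × $5,425 = $27,125. 15% of the $165,600 excess over $343,300 is $24,840; credit = $27,125 − $24,840 = $2,285.
Esperanza ($574,434): Tuition Credit: base = 5 × $5,425 = $27,125. 15% of the $231,134 excess over $343,300 is $34,670.10 ≥ base, so the credit is $0.
Difference: |$2,285 − $0| = $2,285.

$2,285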